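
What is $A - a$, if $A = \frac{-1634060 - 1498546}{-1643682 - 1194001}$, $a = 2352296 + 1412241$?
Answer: $- \frac{10682559515165}{2837683} \approx -3.7645 \cdot 10^{6}$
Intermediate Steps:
$a = 3764537$
$A = \frac{3132606}{2837683}$ ($A = - \frac{3132606}{-2837683} = \left(-3132606\right) \left(- \frac{1}{2837683}\right) = \frac{3132606}{2837683} \approx 1.1039$)
$A - a = \frac{3132606}{2837683} - 3764537 = - \frac{10682559515165}{2837683}$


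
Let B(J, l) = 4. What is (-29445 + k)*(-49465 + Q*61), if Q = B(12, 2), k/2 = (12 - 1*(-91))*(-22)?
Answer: 1672381917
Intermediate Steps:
k = -4532 (k = 2*((12 - 1*(-91))*(-22)) = 2*((12 + 91)*(-22)) = 2*(103*(-22)) = 2*(-2266) = -4532)
Q = 4
(-29445 + k)*(-49465 + Q*61) = (-29445 - 4532)*(-49465 + 4*61) = -33977*(-49465 + 244) = -33977*(-49221) = 1672381917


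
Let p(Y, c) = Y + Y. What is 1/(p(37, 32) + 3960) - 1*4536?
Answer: -18298223/4034 ≈ -4536.0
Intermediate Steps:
p(Y, c) = 2*Y
1/(p(37, 32) + 3960) - 1*4536 = 1/(2*37 + 3960) - 1*4536 = 1/(74 + 3960) - 4536 = 1/4034 - 4536 = -18298223/4034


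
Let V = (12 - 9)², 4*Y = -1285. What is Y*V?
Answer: -11565/4 ≈ -2891.3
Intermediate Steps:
Y = -1285/4 (Y = (¼)*(-1285) = -1285/4 ≈ -321.25)
V = 9 (V = 3² = 9)
Y*V = -1285/4*9 = -11565/4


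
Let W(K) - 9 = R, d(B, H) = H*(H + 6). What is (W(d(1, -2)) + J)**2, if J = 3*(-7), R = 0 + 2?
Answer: 100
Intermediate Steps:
R = 2
d(B, H) = H*(6 + H)
W(K) = 11 (W(K) = 9 + 2 = 11)
J = -21
(W(d(1, -2)) + J)**2 = (11 - 21)**2 = (-10)**2 = 100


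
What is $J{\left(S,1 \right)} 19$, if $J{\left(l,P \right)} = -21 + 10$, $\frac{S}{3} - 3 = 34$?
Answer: $-209$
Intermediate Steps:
$S = 111$ ($S = 9 + 3 \cdot 34 = 9 + 102 = 111$)
$J{\left(l,P \right)} = -11$
$J{\left(S,1 \right)} 19 = \left(-11\right) 19 = -209$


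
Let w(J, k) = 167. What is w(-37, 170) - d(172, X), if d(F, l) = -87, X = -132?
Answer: 254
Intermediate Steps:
w(-37, 170) - d(172, X) = 167 - 1*(-87) = 167 + 87 = 254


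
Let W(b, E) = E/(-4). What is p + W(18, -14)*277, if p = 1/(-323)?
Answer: 626295/646 ≈ 969.50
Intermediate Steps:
p = -1/323 ≈ -0.0030960
W(b, E) = -E/4 (W(b, E) = E*(-¼) = -E/4)
p + W(18, -14)*277 = -1/323 - ¼*(-14)*277 = -1/323 + (7/2)*277 = -1/323 + 1939/2 = 626295/646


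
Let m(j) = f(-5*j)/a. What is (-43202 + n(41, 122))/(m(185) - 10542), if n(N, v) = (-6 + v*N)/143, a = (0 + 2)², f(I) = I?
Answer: 24691560/6162299 ≈ 4.0069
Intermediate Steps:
a = 4 (a = 2² = 4)
m(j) = -5*j/4
n(N, v) = -6/143 + N*v/143 (n(N, v) = (-6 + N*v)*(1/143) = -6/143 + N*v/143)
(-43202 + n(41, 122))/(m(185) - 10542) = (-43202 + (-6/143 + (1/143)*41*122))/(-5/4*185 - 10542) = (-43202 + (-6/143 + 5002/143))/(-925/4 - 10542) = (-43202 + 4996/143)/(-43093/4) = -6172890/143*(-4/43093) = 24691560/6162299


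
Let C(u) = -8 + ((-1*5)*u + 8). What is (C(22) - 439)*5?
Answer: -2745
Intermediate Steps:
C(u) = -5*u (C(u) = -8 + (-5*u + 8) = -8 + (8 - 5*u) = -5*u)
(C(22) - 439)*5 = (-5*22 - 439)*5 = (-110 - 439)*5 = -549*5 = -2745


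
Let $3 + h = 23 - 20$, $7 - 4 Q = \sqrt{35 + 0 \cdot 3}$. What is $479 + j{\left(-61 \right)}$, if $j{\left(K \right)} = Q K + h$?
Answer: $\frac{1489}{4} + \frac{61 \sqrt{35}}{4} \approx 462.47$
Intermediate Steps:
$Q = \frac{7}{4} - \frac{\sqrt{35}}{4}$ ($Q = \frac{7}{4} - \frac{\sqrt{35 + 0 \cdot 3}}{4} = \frac{7}{4} - \frac{\sqrt{35 + 0}}{4} = \frac{7}{4} - \frac{\sqrt{35}}{4} \approx 0.27098$)
$h = 0$ ($h = -3 + \left(23 - 20\right) = -3 + 3 = 0$)
$j{\left(K \right)} = K \left(\frac{7}{4} - \frac{\sqrt{35}}{4}\right)$ ($j{\left(K \right)} = \left(\frac{7}{4} - \frac{\sqrt{35}}{4}\right) K + 0 = K \left(\frac{7}{4} - \frac{\sqrt{35}}{4}\right) + 0 = K \left(\frac{7}{4} - \frac{\sqrt{35}}{4}\right)$)
$479 + j{\left(-61 \right)} = 479 + \frac{1}{4} \left(-61\right) \left(7 - \sqrt{35}\right) = 479 - \left(\frac{427}{4} - \frac{61 \sqrt{35}}{4}\right) = \frac{1489}{4} + \frac{61 \sqrt{35}}{4}$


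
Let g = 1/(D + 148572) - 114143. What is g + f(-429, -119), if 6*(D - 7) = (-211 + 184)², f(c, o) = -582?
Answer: -34119329723/297401 ≈ -1.1473e+5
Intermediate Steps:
D = 257/2 (D = 7 + (-211 + 184)²/6 = 7 + (⅙)*(-27)² = 7 + (⅙)*729 = 7 + 243/2 = 257/2 ≈ 128.50)
g = -33946242341/297401 (g = 1/(257/2 + 148572) - 114143 = 1/(297401/2) - 114143 = 2/297401 - 114143 = -33946242341/297401 ≈ -1.1414e+5)
g + f(-429, -119) = -33946242341/297401 - 582 = -34119329723/297401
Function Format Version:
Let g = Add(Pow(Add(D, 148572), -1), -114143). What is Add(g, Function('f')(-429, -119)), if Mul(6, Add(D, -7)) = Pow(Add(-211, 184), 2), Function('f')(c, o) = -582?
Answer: Rational(-34119329723, 297401) ≈ -1.1473e+5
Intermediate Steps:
D = Rational(257, 2) (D = Add(7, Mul(Rational(1, 6), Pow(Add(-211, 184), 2))) = Add(7, Mul(Rational(1, 6), Pow(-27, 2))) = Add(7, Mul(Rational(1, 6), 729)) = Add(7, Rational(243, 2)) = Rational(257, 2) ≈ 128.50)
g = Rational(-33946242341, 297401) (g = Add(Pow(Add(Rational(257, 2), 148572), -1), -114143) = Add(Pow(Rational(297401, 2), -1), -114143) = Add(Rational(2, 297401), -114143) = Rational(-33946242341, 297401) ≈ -1.1414e+5)
Add(g, Function('f')(-429, -119)) = Add(Rational(-33946242341, 297401), -582) = Rational(-34119329723, 297401)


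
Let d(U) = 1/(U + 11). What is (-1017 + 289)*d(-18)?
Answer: 104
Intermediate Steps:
d(U) = 1/(11 + U)
(-1017 + 289)*d(-18) = (-1017 + 289)/(11 - 18) = -728/(-7) = -728*(-⅐) = 104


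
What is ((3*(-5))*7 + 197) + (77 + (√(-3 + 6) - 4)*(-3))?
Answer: 181 - 3*√3 ≈ 175.80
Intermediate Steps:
((3*(-5))*7 + 197) + (77 + (√(-3 + 6) - 4)*(-3)) = (-15*7 + 197) + (77 + (√3 - 4)*(-3)) = (-105 + 197) + (77 + (-4 + √3)*(-3)) = 92 + (77 + (12 - 3*√3)) = 92 + (89 - 3*√3) = 181 - 3*√3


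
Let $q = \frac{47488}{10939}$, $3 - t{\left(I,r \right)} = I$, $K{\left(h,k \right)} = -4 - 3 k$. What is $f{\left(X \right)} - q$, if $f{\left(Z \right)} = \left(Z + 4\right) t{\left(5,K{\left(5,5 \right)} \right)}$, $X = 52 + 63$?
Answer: $- \frac{2650970}{10939} \approx -242.34$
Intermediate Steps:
$X = 115$
$t{\left(I,r \right)} = 3 - I$
$f{\left(Z \right)} = -8 - 2 Z$ ($f{\left(Z \right)} = \left(Z + 4\right) \left(3 - 5\right) = \left(4 + Z\right) \left(3 - 5\right) = \left(4 + Z\right) \left(-2\right) = -8 - 2 Z$)
$q = \frac{47488}{10939}$ ($q = 47488 \cdot \frac{1}{10939} = \frac{47488}{10939} \approx 4.3412$)
$f{\left(X \right)} - q = \left(-8 - 230\right) - \frac{47488}{10939} = -238 - \frac{47488}{10939} = - \frac{2650970}{10939}$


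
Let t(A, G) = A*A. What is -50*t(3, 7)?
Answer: -450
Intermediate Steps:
t(A, G) = A²
-50*t(3, 7) = -50*3² = -50*9 = -450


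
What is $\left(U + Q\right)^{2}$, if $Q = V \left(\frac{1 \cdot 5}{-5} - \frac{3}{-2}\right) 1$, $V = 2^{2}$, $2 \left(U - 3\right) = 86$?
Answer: $2304$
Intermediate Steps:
$U = 46$ ($U = 3 + \frac{1}{2} \cdot 86 = 3 + 43 = 46$)
$V = 4$
$Q = 2$ ($Q = 4 \left(\frac{1 \cdot 5}{-5} - \frac{3}{-2}\right) 1 = 4 \left(5 \left(- \frac{1}{5}\right) - - \frac{3}{2}\right) 1 = 4 \left(-1 + \frac{3}{2}\right) 1 = 4 \cdot \frac{1}{2} \cdot 1 = 2 \cdot 1 = 2$)
$\left(U + Q\right)^{2} = \left(46 + 2\right)^{2} = 48^{2} = 2304$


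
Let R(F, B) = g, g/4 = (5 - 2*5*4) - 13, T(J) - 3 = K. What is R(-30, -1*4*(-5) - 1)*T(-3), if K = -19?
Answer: 3072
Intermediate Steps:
T(J) = -16 (T(J) = 3 - 19 = -16)
g = -192 (g = 4*((5 - 2*5*4) - 13) = 4*((5 - 10*4) - 13) = 4*((5 - 40) - 13) = 4*(-35 - 13) = 4*(-48) = -192)
R(F, B) = -192
R(-30, -1*4*(-5) - 1)*T(-3) = -192*(-16) = 3072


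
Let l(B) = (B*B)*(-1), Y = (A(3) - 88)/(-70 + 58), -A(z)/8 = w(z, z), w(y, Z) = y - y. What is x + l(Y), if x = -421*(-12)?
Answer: 44984/9 ≈ 4998.2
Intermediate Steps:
w(y, Z) = 0
x = 5052
A(z) = 0 (A(z) = -8*0 = 0)
Y = 22/3 (Y = (0 - 88)/(-70 + 58) = -88/(-12) = -88*(-1/12) = 22/3 ≈ 7.3333)
l(B) = -B² (l(B) = B²*(-1) = -B²)
x + l(Y) = 5052 - (22/3)² = 5052 - 1*484/9 = 5052 - 484/9 = 44984/9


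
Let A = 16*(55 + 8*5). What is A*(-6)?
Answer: -9120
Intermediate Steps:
A = 1520 (A = 16*(55 + 40) = 16*95 = 1520)
A*(-6) = 1520*(-6) = -9120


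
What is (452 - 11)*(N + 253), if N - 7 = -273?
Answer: -5733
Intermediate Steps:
N = -266 (N = 7 - 273 = -266)
(452 - 11)*(N + 253) = (452 - 11)*(-266 + 253) = 441*(-13) = -5733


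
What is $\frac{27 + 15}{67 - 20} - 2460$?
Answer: $- \frac{115578}{47} \approx -2459.1$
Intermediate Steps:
$\frac{27 + 15}{67 - 20} - 2460 = \frac{42}{47} - 2460 = - \frac{115578}{47}$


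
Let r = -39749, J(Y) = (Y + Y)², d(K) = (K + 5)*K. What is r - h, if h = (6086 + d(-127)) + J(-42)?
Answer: -68385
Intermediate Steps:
d(K) = K*(5 + K) (d(K) = (5 + K)*K = K*(5 + K))
J(Y) = 4*Y² (J(Y) = (2*Y)² = 4*Y²)
h = 28636 (h = (6086 - 127*(5 - 127)) + 4*(-42)² = (6086 - 127*(-122)) + 4*1764 = (6086 + 15494) + 7056 = 21580 + 7056 = 28636)
r - h = -39749 - 1*28636 = -39749 - 28636 = -68385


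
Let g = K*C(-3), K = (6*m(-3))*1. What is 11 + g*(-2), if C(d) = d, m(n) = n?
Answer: -97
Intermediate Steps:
K = -18 (K = (6*(-3))*1 = -18*1 = -18)
g = 54 (g = -18*(-3) = 54)
11 + g*(-2) = 11 + 54*(-2) = 11 - 108 = -97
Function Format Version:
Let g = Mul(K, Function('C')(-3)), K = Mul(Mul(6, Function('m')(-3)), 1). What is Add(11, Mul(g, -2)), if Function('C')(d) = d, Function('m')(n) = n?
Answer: -97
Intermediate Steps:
K = -18 (K = Mul(Mul(6, -3), 1) = Mul(-18, 1) = -18)
g = 54 (g = Mul(-18, -3) = 54)
Add(11, Mul(g, -2)) = Add(11, Mul(54, -2)) = Add(11, -108) = -97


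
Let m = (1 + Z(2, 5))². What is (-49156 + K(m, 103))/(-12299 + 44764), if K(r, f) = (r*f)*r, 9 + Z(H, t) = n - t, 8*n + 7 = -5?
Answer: 72063447/519440 ≈ 138.73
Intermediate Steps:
n = -3/2 (n = -7/8 + (⅛)*(-5) = -7/8 - 5/8 = -3/2 ≈ -1.5000)
Z(H, t) = -21/2 - t (Z(H, t) = -9 + (-3/2 - t) = -21/2 - t)
m = 841/4 (m = (1 + (-21/2 - 1*5))² = (1 + (-21/2 - 5))² = (1 - 31/2)² = (-29/2)² = 841/4 ≈ 210.25)
K(r, f) = f*r² (K(r, f) = (f*r)*r = f*r²)
(-49156 + K(m, 103))/(-12299 + 44764) = (-49156 + 103*(841/4)²)/(-12299 + 44764) = (-49156 + 103*(707281/16))/32465 = (-49156 + 72849943/16)*(1/32465) = (72063447/16)*(1/32465) = 72063447/519440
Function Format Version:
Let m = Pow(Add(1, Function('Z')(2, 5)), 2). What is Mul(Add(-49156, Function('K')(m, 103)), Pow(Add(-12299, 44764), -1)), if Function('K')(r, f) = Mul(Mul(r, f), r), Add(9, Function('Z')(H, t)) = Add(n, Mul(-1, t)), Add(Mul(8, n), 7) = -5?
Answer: Rational(72063447, 519440) ≈ 138.73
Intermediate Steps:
n = Rational(-3, 2) (n = Add(Rational(-7, 8), Mul(Rational(1, 8), -5)) = Add(Rational(-7, 8), Rational(-5, 8)) = Rational(-3, 2) ≈ -1.5000)
Function('Z')(H, t) = Add(Rational(-21, 2), Mul(-1, t)) (Function('Z')(H, t) = Add(-9, Add(Rational(-3, 2), Mul(-1, t))) = Add(Rational(-21, 2), Mul(-1, t)))
m = Rational(841, 4) (m = Pow(Add(1, Add(Rational(-21, 2), Mul(-1, 5))), 2) = Pow(Add(1, Add(Rational(-21, 2), -5)), 2) = Pow(Add(1, Rational(-31, 2)), 2) = Pow(Rational(-29, 2), 2) = Rational(841, 4) ≈ 210.25)
Function('K')(r, f) = Mul(f, Pow(r, 2)) (Function('K')(r, f) = Mul(Mul(f, r), r) = Mul(f, Pow(r, 2)))
Mul(Add(-49156, Function('K')(m, 103)), Pow(Add(-12299, 44764), -1)) = Mul(Add(-49156, Mul(103, Pow(Rational(841, 4), 2))), Pow(Add(-12299, 44764), -1)) = Mul(Add(-49156, Mul(103, Rational(707281, 16))), Pow(32465, -1)) = Mul(Add(-49156, Rational(72849943, 16)), Rational(1, 32465)) = Mul(Rational(72063447, 16), Rational(1, 32465)) = Rational(72063447, 519440)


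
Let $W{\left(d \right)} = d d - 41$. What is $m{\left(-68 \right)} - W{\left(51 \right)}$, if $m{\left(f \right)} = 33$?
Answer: $-2527$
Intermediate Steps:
$W{\left(d \right)} = -41 + d^{2}$ ($W{\left(d \right)} = d^{2} - 41 = -41 + d^{2}$)
$m{\left(-68 \right)} - W{\left(51 \right)} = 33 - \left(-41 + 51^{2}\right) = 33 - \left(-41 + 2601\right) = 33 - 2560 = -2527$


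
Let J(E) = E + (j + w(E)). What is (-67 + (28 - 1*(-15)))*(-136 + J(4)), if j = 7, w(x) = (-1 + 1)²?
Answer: 3000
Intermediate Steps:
w(x) = 0 (w(x) = 0² = 0)
J(E) = 7 + E (J(E) = E + (7 + 0) = E + 7 = 7 + E)
(-67 + (28 - 1*(-15)))*(-136 + J(4)) = (-67 + (28 - 1*(-15)))*(-136 + (7 + 4)) = (-67 + (28 + 15))*(-136 + 11) = (-67 + 43)*(-125) = -24*(-125) = 3000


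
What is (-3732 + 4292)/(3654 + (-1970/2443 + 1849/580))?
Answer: 793486400/5180873267 ≈ 0.15316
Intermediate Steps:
(-3732 + 4292)/(3654 + (-1970/2443 + 1849/580)) = 560/(3654 + (-1970*1/2443 + 1849*(1/580))) = 560/(3654 + (-1970/2443 + 1849/580)) = 560/(3654 + 3374507/1416940) = 560/(5180873267/1416940) = 560*(1416940/5180873267) = 793486400/5180873267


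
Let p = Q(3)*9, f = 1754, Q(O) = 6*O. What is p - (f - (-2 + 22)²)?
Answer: -1192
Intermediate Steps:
p = 162 (p = (6*3)*9 = 18*9 = 162)
p - (f - (-2 + 22)²) = 162 - (1754 - (-2 + 22)²) = 162 - (1754 - 1*20²) = 162 - (1754 - 1*400) = 162 - (1754 - 400) = 162 - 1*1354 = 162 - 1354 = -1192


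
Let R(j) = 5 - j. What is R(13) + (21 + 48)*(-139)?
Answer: -9599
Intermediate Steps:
R(13) + (21 + 48)*(-139) = (5 - 1*13) + (21 + 48)*(-139) = (5 - 13) + 69*(-139) = -8 - 9591 = -9599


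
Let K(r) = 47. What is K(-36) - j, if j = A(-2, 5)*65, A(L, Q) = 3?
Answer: -148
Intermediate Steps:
j = 195 (j = 3*65 = 195)
K(-36) - j = 47 - 1*195 = 47 - 195 = -148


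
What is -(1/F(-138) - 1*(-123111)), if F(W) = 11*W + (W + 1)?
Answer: -203748704/1655 ≈ -1.2311e+5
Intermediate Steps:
F(W) = 1 + 12*W (F(W) = 11*W + (1 + W) = 1 + 12*W)
-(1/F(-138) - 1*(-123111)) = -(1/(1 + 12*(-138)) - 1*(-123111)) = -(1/(1 - 1656) + 123111) = -(1/(-1655) + 123111) = -(-1/1655 + 123111) = -1*203748704/1655 = -203748704/1655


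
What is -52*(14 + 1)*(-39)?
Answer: 30420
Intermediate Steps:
-52*(14 + 1)*(-39) = -52*15*(-39) = -780*(-39) = 30420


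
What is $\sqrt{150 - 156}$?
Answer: $i \sqrt{6} \approx 2.4495 i$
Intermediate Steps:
$\sqrt{150 - 156} = \sqrt{-6} = i \sqrt{6}$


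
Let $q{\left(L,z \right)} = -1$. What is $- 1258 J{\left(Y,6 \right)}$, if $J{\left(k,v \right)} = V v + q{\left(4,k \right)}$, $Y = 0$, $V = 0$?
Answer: $1258$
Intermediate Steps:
$J{\left(k,v \right)} = -1$ ($J{\left(k,v \right)} = 0 v - 1 = 0 - 1 = -1$)
$- 1258 J{\left(Y,6 \right)} = \left(-1258\right) \left(-1\right) = 1258$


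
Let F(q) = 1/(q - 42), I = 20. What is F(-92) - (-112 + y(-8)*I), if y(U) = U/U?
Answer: 12327/134 ≈ 91.993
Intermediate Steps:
y(U) = 1
F(q) = 1/(-42 + q)
F(-92) - (-112 + y(-8)*I) = 1/(-42 - 92) - (-112 + 1*20) = 1/(-134) - (-112 + 20) = -1/134 - 1*(-92) = -1/134 + 92 = 12327/134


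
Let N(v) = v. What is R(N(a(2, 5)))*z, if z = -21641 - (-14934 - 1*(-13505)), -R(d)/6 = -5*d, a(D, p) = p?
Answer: -3031800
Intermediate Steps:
R(d) = 30*d (R(d) = -(-30)*d = 30*d)
z = -20212 (z = -21641 - (-14934 + 13505) = -21641 - 1*(-1429) = -21641 + 1429 = -20212)
R(N(a(2, 5)))*z = (30*5)*(-20212) = 150*(-20212) = -3031800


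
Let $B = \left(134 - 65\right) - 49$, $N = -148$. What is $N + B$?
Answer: $-128$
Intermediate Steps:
$B = 20$ ($B = 69 - 49 = 20$)
$N + B = -148 + 20 = -128$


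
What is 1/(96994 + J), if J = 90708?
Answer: 1/187702 ≈ 5.3276e-6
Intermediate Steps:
1/(96994 + J) = 1/(96994 + 90708) = 1/187702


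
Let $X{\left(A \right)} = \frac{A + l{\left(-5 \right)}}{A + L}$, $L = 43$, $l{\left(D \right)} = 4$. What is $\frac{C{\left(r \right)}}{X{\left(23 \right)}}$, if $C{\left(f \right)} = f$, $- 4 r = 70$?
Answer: $- \frac{385}{9} \approx -42.778$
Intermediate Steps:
$r = - \frac{35}{2}$ ($r = \left(- \frac{1}{4}\right) 70 = - \frac{35}{2} \approx -17.5$)
$X{\left(A \right)} = \frac{4 + A}{43 + A}$ ($X{\left(A \right)} = \frac{A + 4}{A + 43} = \frac{4 + A}{43 + A}$)
$\frac{C{\left(r \right)}}{X{\left(23 \right)}} = - \frac{35}{2 \frac{4 + 23}{43 + 23}} = - \frac{35}{2 \cdot \frac{1}{66} \cdot 27} = - \frac{35}{2 \cdot \frac{9}{22}} = \left(- \frac{35}{2}\right) \frac{22}{9} = - \frac{385}{9}$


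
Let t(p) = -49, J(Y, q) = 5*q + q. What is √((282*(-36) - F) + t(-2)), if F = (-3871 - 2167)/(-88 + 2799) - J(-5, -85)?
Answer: I*√78704350413/2711 ≈ 103.48*I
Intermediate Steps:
J(Y, q) = 6*q
F = 1376572/2711 (F = (-3871 - 2167)/(-88 + 2799) - 6*(-85) = -6038/2711 - 1*(-510) = -6038*1/2711 + 510 = -6038/2711 + 510 = 1376572/2711 ≈ 507.77)
√((282*(-36) - F) + t(-2)) = √((282*(-36) - 1*1376572/2711) - 49) = √((-10152 - 1376572/2711) - 49) = √(-28898644/2711 - 49) = √(-29031483/2711) = I*√78704350413/2711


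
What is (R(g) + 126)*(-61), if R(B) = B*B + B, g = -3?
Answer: -8052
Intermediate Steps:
R(B) = B + B**2 (R(B) = B**2 + B = B + B**2)
(R(g) + 126)*(-61) = (-3*(1 - 3) + 126)*(-61) = (-3*(-2) + 126)*(-61) = (6 + 126)*(-61) = 132*(-61) = -8052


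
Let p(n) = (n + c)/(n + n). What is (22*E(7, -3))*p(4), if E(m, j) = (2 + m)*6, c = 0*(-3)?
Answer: 594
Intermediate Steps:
c = 0
E(m, j) = 12 + 6*m
p(n) = 1/2 (p(n) = (n + 0)/(n + n) = n/((2*n)) = n*(1/(2*n)) = 1/2)
(22*E(7, -3))*p(4) = (22*(12 + 6*7))*(1/2) = (22*(12 + 42))*(1/2) = (22*54)*(1/2) = 1188*(1/2) = 594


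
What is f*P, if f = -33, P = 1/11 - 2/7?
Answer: 45/7 ≈ 6.4286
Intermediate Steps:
P = -15/77 (P = 1*(1/11) - 2*⅐ = 1/11 - 2/7 = -15/77 ≈ -0.19481)
f*P = -33*(-15/77) = 45/7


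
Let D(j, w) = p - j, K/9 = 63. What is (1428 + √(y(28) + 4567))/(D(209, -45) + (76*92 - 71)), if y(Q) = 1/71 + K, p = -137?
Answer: 1428/6575 + √25880565/466825 ≈ 0.22808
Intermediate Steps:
K = 567 (K = 9*63 = 567)
y(Q) = 40258/71 (y(Q) = 1/71 + 567 = 40258/71)
D(j, w) = -137 - j
(1428 + √(y(28) + 4567))/(D(209, -45) + (76*92 - 71)) = (1428 + √(40258/71 + 4567))/((-137 - 1*209) + (76*92 - 71)) = (1428 + √(364515/71))/((-137 - 209) + (6992 - 71)) = (1428 + √25880565/71)/(-346 + 6921) = (1428 + √25880565/71)/6575 = (1428 + √25880565/71)*(1/6575) = 1428/6575 + √25880565/466825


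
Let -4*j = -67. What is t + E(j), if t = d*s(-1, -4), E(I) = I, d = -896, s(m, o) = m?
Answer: 3651/4 ≈ 912.75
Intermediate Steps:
j = 67/4 (j = -¼*(-67) = 67/4 ≈ 16.750)
t = 896 (t = -896*(-1) = 896)
t + E(j) = 896 + 67/4 = 3651/4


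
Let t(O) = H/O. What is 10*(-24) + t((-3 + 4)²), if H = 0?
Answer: -240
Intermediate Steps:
t(O) = 0 (t(O) = 0/O = 0)
10*(-24) + t((-3 + 4)²) = 10*(-24) + 0 = -240 + 0 = -240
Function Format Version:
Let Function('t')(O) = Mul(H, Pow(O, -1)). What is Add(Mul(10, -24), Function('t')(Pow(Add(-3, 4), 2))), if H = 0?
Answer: -240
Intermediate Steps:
Function('t')(O) = 0 (Function('t')(O) = Mul(0, Pow(O, -1)) = 0)
Add(Mul(10, -24), Function('t')(Pow(Add(-3, 4), 2))) = Add(Mul(10, -24), 0) = Add(-240, 0) = -240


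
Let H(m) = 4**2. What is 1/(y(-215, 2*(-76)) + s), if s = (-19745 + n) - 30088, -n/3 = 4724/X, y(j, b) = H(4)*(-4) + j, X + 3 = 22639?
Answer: -5659/283587351 ≈ -1.9955e-5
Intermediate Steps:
X = 22636 (X = -3 + 22639 = 22636)
H(m) = 16
y(j, b) = -64 + j (y(j, b) = 16*(-4) + j = -64 + j)
n = -3543/5659 (n = -14172/22636 = -3*1181/5659 = -3543/5659 ≈ -0.62608)
s = -282008490/5659 (s = (-19745 - 3543/5659) - 30088 = -111740498/5659 - 30088 = -282008490/5659 ≈ -49834.)
1/(y(-215, 2*(-76)) + s) = 1/((-64 - 215) - 282008490/5659) = 1/(-279 - 282008490/5659) = 1/(-283587351/5659) = -5659/283587351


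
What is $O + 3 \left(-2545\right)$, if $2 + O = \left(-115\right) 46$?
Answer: $-12927$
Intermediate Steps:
$O = -5292$ ($O = -2 - 5290 = -5292$)
$O + 3 \left(-2545\right) = -5292 + 3 \left(-2545\right) = -5292 - 7635 = -12927$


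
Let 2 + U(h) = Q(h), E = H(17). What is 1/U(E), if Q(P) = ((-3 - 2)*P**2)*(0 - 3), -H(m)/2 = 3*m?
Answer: 1/156058 ≈ 6.4079e-6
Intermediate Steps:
H(m) = -6*m
E = -102 (E = -6*17 = -102)
Q(P) = 15*P**2 (Q(P) = -5*P**2*(-3) = 15*P**2)
U(h) = -2 + 15*h**2
1/U(E) = 1/(-2 + 15*(-102)**2) = 1/(-2 + 15*10404) = 1/(-2 + 156060) = 1/156058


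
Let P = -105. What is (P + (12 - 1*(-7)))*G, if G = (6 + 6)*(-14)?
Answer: 14448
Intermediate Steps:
G = -168 (G = 12*(-14) = -168)
(P + (12 - 1*(-7)))*G = (-105 + (12 - 1*(-7)))*(-168) = (-105 + (12 + 7))*(-168) = (-105 + 19)*(-168) = -86*(-168) = 14448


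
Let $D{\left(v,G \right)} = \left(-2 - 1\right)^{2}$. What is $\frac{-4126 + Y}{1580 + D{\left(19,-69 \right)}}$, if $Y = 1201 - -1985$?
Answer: $- \frac{940}{1589} \approx -0.59157$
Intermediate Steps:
$Y = 3186$ ($Y = 1201 + 1985 = 3186$)
$D{\left(v,G \right)} = 9$ ($D{\left(v,G \right)} = \left(-3\right)^{2} = 9$)
$\frac{-4126 + Y}{1580 + D{\left(19,-69 \right)}} = \frac{-4126 + 3186}{1580 + 9} = - \frac{940}{1589}$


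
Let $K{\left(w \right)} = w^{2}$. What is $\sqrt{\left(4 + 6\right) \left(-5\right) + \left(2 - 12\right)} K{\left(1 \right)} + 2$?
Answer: $2 + 2 i \sqrt{15} \approx 2.0 + 7.746 i$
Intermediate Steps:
$\sqrt{\left(4 + 6\right) \left(-5\right) + \left(2 - 12\right)} K{\left(1 \right)} + 2 = \sqrt{\left(4 + 6\right) \left(-5\right) + \left(2 - 12\right)} 1^{2} + 2 = \sqrt{10 \left(-5\right) - 10} \cdot 1 + 2 = \sqrt{-50 - 10} \cdot 1 + 2 = \sqrt{-60} \cdot 1 + 2 = 2 i \sqrt{15} \cdot 1 + 2 = 2 i \sqrt{15} + 2 = 2 + 2 i \sqrt{15}$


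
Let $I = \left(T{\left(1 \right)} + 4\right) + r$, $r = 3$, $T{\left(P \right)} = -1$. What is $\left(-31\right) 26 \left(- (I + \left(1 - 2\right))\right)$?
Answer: $4030$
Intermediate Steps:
$I = 6$ ($I = \left(-1 + 4\right) + 3 = 3 + 3 = 6$)
$\left(-31\right) 26 \left(- (I + \left(1 - 2\right))\right) = \left(-31\right) 26 \left(- (6 + \left(1 - 2\right))\right) = - 806 \left(- (6 - 1)\right) = - 806 \left(\left(-1\right) 5\right) = \left(-806\right) \left(-5\right) = 4030$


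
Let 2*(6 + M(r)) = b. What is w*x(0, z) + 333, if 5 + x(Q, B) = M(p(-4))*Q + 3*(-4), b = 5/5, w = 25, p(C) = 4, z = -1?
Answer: -92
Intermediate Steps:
b = 1 (b = 5*(1/5) = 1)
M(r) = -11/2 (M(r) = -6 + (1/2)*1 = -6 + 1/2 = -11/2)
x(Q, B) = -17 - 11*Q/2 (x(Q, B) = -5 + (-11*Q/2 + 3*(-4)) = -5 + (-11*Q/2 - 12) = -5 + (-12 - 11*Q/2) = -17 - 11*Q/2)
w*x(0, z) + 333 = 25*(-17 - 11/2*0) + 333 = 25*(-17 + 0) + 333 = 25*(-17) + 333 = -425 + 333 = -92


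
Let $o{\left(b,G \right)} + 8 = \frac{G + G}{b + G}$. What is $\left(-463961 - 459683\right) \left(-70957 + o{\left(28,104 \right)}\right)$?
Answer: $\frac{2162983053692}{33} \approx 6.5545 \cdot 10^{10}$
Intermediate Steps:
$o{\left(b,G \right)} = -8 + \frac{2 G}{G + b}$ ($o{\left(b,G \right)} = -8 + \frac{G + G}{b + G} = -8 + \frac{2 G}{G + b}$)
$\left(-463961 - 459683\right) \left(-70957 + o{\left(28,104 \right)}\right) = \left(-463961 - 459683\right) \left(-70957 + \frac{2 \left(\left(-4\right) 28 - 312\right)}{104 + 28}\right) = - 923644 \left(-70957 + \frac{2 \left(-112 - 312\right)}{132}\right) = - 923644 \left(-70957 + 2 \cdot \frac{1}{132} \left(-424\right)\right) = - 923644 \left(-70957 - \frac{212}{33}\right) = \left(-923644\right) \left(- \frac{2341793}{33}\right) = \frac{2162983053692}{33}$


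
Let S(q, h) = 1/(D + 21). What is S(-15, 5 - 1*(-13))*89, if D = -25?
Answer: -89/4 ≈ -22.250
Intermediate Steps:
S(q, h) = -¼ (S(q, h) = 1/(-25 + 21) = 1/(-4) = -¼)
S(-15, 5 - 1*(-13))*89 = -¼*89 = -89/4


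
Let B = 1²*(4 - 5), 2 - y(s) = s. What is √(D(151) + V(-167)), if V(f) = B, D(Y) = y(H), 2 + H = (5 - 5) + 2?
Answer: 1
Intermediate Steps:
H = 0 (H = -2 + ((5 - 5) + 2) = -2 + (0 + 2) = -2 + 2 = 0)
y(s) = 2 - s
B = -1 (B = 1*(-1) = -1)
D(Y) = 2 (D(Y) = 2 - 1*0 = 2 + 0 = 2)
V(f) = -1
√(D(151) + V(-167)) = √(2 - 1) = √1 = 1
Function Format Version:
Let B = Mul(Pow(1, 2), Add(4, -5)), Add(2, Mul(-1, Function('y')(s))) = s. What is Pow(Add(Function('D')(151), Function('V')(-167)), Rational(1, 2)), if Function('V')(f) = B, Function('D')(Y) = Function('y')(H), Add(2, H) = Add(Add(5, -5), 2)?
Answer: 1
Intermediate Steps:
H = 0 (H = Add(-2, Add(Add(5, -5), 2)) = Add(-2, Add(0, 2)) = Add(-2, 2) = 0)
Function('y')(s) = Add(2, Mul(-1, s))
B = -1 (B = Mul(1, -1) = -1)
Function('D')(Y) = 2 (Function('D')(Y) = Add(2, Mul(-1, 0)) = Add(2, 0) = 2)
Function('V')(f) = -1
Pow(Add(Function('D')(151), Function('V')(-167)), Rational(1, 2)) = Pow(Add(2, -1), Rational(1, 2)) = Pow(1, Rational(1, 2)) = 1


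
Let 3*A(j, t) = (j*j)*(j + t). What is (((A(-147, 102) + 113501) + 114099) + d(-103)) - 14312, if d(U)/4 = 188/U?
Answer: -11417993/103 ≈ -1.1085e+5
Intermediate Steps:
A(j, t) = j²*(j + t)/3 (A(j, t) = ((j*j)*(j + t))/3 = (j²*(j + t))/3 = j²*(j + t)/3)
d(U) = 752/U (d(U) = 4*(188/U) = 752/U)
(((A(-147, 102) + 113501) + 114099) + d(-103)) - 14312 = ((((⅓)*(-147)²*(-147 + 102) + 113501) + 114099) + 752/(-103)) - 14312 = ((((⅓)*21609*(-45) + 113501) + 114099) + 752*(-1/103)) - 14312 = (((-324135 + 113501) + 114099) - 752/103) - 14312 = ((-210634 + 114099) - 752/103) - 14312 = (-96535 - 752/103) - 14312 = -9943857/103 - 14312 = -11417993/103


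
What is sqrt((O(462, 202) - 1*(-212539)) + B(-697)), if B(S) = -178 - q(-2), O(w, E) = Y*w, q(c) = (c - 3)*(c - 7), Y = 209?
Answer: sqrt(308874) ≈ 555.76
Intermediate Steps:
q(c) = (-7 + c)*(-3 + c) (q(c) = (-3 + c)*(-7 + c) = (-7 + c)*(-3 + c))
O(w, E) = 209*w
B(S) = -223 (B(S) = -178 - (21 + (-2)**2 - 10*(-2)) = -178 - (21 + 4 + 20) = -178 - 1*45 = -178 - 45 = -223)
sqrt((O(462, 202) - 1*(-212539)) + B(-697)) = sqrt((209*462 - 1*(-212539)) - 223) = sqrt((96558 + 212539) - 223) = sqrt(309097 - 223) = sqrt(308874)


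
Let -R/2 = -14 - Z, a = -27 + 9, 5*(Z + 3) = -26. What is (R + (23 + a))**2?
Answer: 6889/25 ≈ 275.56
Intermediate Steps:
Z = -41/5 (Z = -3 + (1/5)*(-26) = -3 - 26/5 = -41/5 ≈ -8.2000)
a = -18
R = 58/5 (R = -2*(-14 - 1*(-41/5)) = -2*(-14 + 41/5) = -2*(-29/5) = 58/5 ≈ 11.600)
(R + (23 + a))**2 = (58/5 + (23 - 18))**2 = (58/5 + 5)**2 = (83/5)**2 = 6889/25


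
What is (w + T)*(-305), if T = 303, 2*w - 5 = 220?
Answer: -253455/2 ≈ -1.2673e+5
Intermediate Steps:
w = 225/2 (w = 5/2 + (1/2)*220 = 5/2 + 110 = 225/2 ≈ 112.50)
(w + T)*(-305) = (225/2 + 303)*(-305) = (831/2)*(-305) = -253455/2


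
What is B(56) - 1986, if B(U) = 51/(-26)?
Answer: -51687/26 ≈ -1988.0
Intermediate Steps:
B(U) = -51/26 (B(U) = 51*(-1/26) = -51/26)
B(56) - 1986 = -51/26 - 1986 = -51687/26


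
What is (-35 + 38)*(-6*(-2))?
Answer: 36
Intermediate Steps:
(-35 + 38)*(-6*(-2)) = 3*12 = 36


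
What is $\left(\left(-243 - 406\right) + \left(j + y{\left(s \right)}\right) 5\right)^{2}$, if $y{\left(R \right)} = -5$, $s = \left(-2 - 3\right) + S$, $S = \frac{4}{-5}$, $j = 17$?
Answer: $346921$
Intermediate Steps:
$S = - \frac{4}{5}$ ($S = 4 \left(- \frac{1}{5}\right) = - \frac{4}{5} \approx -0.8$)
$s = - \frac{29}{5}$ ($s = \left(-2 - 3\right) - \frac{4}{5} = -5 - \frac{4}{5} = - \frac{29}{5} \approx -5.8$)
$\left(\left(-243 - 406\right) + \left(j + y{\left(s \right)}\right) 5\right)^{2} = \left(\left(-243 - 406\right) + \left(17 - 5\right) 5\right)^{2} = \left(\left(-243 - 406\right) + 12 \cdot 5\right)^{2} = \left(-649 + 60\right)^{2} = \left(-589\right)^{2} = 346921$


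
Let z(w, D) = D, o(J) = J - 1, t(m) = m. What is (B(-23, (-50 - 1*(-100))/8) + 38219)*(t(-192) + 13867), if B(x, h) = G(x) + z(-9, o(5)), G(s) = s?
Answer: 522385000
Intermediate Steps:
o(J) = -1 + J
B(x, h) = 4 + x (B(x, h) = x + (-1 + 5) = x + 4 = 4 + x)
(B(-23, (-50 - 1*(-100))/8) + 38219)*(t(-192) + 13867) = ((4 - 23) + 38219)*(-192 + 13867) = (-19 + 38219)*13675 = 38200*13675 = 522385000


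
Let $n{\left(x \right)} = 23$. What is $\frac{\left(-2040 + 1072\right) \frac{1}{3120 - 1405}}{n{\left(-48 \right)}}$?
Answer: $- \frac{968}{39445} \approx -0.02454$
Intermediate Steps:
$\frac{\left(-2040 + 1072\right) \frac{1}{3120 - 1405}}{n{\left(-48 \right)}} = \frac{\left(-2040 + 1072\right) \frac{1}{3120 - 1405}}{23} = - \frac{968}{1715} \cdot \frac{1}{23} = \left(-968\right) \frac{1}{1715} \cdot \frac{1}{23} = \left(- \frac{968}{1715}\right) \frac{1}{23} = - \frac{968}{39445}$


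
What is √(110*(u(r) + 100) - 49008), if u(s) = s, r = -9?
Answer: I*√38998 ≈ 197.48*I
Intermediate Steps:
√(110*(u(r) + 100) - 49008) = √(110*(-9 + 100) - 49008) = √(110*91 - 49008) = √(10010 - 49008) = √(-38998) = I*√38998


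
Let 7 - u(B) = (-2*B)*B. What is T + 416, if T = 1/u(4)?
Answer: 16225/39 ≈ 416.03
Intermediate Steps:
u(B) = 7 + 2*B² (u(B) = 7 - (-2*B)*B = 7 - (-2)*B² = 7 + 2*B²)
T = 1/39 (T = 1/(7 + 2*4²) = 1/(7 + 2*16) = 1/(7 + 32) = 1/39 ≈ 0.025641)
T + 416 = 1/39 + 416 = 16225/39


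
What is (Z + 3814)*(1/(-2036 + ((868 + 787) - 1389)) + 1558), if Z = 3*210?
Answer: 6127518298/885 ≈ 6.9238e+6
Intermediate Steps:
Z = 630
(Z + 3814)*(1/(-2036 + ((868 + 787) - 1389)) + 1558) = (630 + 3814)*(1/(-2036 + ((868 + 787) - 1389)) + 1558) = 4444*(1/(-2036 + (1655 - 1389)) + 1558) = 4444*(1/(-2036 + 266) + 1558) = 4444*(1/(-1770) + 1558) = 4444*(-1/1770 + 1558) = 4444*(2757659/1770) = 6127518298/885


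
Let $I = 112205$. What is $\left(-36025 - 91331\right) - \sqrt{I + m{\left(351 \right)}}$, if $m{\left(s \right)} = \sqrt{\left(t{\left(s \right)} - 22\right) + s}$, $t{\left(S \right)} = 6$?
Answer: $-127356 - \sqrt{112205 + \sqrt{335}} \approx -1.2769 \cdot 10^{5}$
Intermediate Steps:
$m{\left(s \right)} = \sqrt{-16 + s}$ ($m{\left(s \right)} = \sqrt{\left(6 - 22\right) + s} = \sqrt{-16 + s}$)
$\left(-36025 - 91331\right) - \sqrt{I + m{\left(351 \right)}} = \left(-36025 - 91331\right) - \sqrt{112205 + \sqrt{-16 + 351}} = \left(-36025 - 91331\right) - \sqrt{112205 + \sqrt{335}} = -127356 - \sqrt{112205 + \sqrt{335}}$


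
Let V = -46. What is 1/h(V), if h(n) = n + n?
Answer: -1/92 ≈ -0.010870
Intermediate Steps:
h(n) = 2*n
1/h(V) = 1/(2*(-46)) = 1/(-92) = -1/92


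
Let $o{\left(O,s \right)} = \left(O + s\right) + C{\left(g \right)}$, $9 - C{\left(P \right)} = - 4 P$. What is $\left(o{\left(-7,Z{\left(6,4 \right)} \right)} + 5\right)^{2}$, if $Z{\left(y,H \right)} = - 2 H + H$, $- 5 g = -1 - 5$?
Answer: $\frac{1521}{25} \approx 60.84$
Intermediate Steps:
$g = \frac{6}{5}$ ($g = - \frac{-1 - 5}{5} = \left(- \frac{1}{5}\right) \left(-6\right) = \frac{6}{5} \approx 1.2$)
$C{\left(P \right)} = 9 + 4 P$ ($C{\left(P \right)} = 9 - - 4 P = 9 + 4 P$)
$Z{\left(y,H \right)} = - H$
$o{\left(O,s \right)} = \frac{69}{5} + O + s$ ($o{\left(O,s \right)} = \left(O + s\right) + \left(9 + 4 \cdot \frac{6}{5}\right) = \left(O + s\right) + \left(9 + \frac{24}{5}\right) = \left(O + s\right) + \frac{69}{5} = \frac{69}{5} + O + s$)
$\left(o{\left(-7,Z{\left(6,4 \right)} \right)} + 5\right)^{2} = \left(\left(\frac{69}{5} - 7 - 4\right) + 5\right)^{2} = \left(\frac{14}{5} + 5\right)^{2} = \left(\frac{39}{5}\right)^{2} = \frac{1521}{25}$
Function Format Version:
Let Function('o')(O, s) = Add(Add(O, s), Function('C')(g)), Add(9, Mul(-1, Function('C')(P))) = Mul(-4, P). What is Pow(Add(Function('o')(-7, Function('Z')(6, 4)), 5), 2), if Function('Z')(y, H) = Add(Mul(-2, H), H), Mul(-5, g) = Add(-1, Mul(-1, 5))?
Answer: Rational(1521, 25) ≈ 60.840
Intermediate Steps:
g = Rational(6, 5) (g = Mul(Rational(-1, 5), Add(-1, Mul(-1, 5))) = Mul(Rational(-1, 5), Add(-1, -5)) = Mul(Rational(-1, 5), -6) = Rational(6, 5) ≈ 1.2000)
Function('C')(P) = Add(9, Mul(4, P)) (Function('C')(P) = Add(9, Mul(-1, Mul(-4, P))) = Add(9, Mul(4, P)))
Function('Z')(y, H) = Mul(-1, H)
Function('o')(O, s) = Add(Rational(69, 5), O, s) (Function('o')(O, s) = Add(Add(O, s), Add(9, Mul(4, Rational(6, 5)))) = Add(Add(O, s), Add(9, Rational(24, 5))) = Add(Add(O, s), Rational(69, 5)) = Add(Rational(69, 5), O, s))
Pow(Add(Function('o')(-7, Function('Z')(6, 4)), 5), 2) = Pow(Add(Add(Rational(69, 5), -7, Mul(-1, 4)), 5), 2) = Pow(Add(Add(Rational(69, 5), -7, -4), 5), 2) = Pow(Add(Rational(14, 5), 5), 2) = Pow(Rational(39, 5), 2) = Rational(1521, 25)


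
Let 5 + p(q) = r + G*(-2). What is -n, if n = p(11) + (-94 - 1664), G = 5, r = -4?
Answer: 1777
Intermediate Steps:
p(q) = -19 (p(q) = -5 + (-4 + 5*(-2)) = -5 + (-4 - 10) = -5 - 14 = -19)
n = -1777 (n = -19 + (-94 - 1664) = -19 - 1758 = -1777)
-n = -1*(-1777) = 1777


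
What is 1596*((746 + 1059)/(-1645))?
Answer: -82308/47 ≈ -1751.2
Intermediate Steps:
1596*((746 + 1059)/(-1645)) = 1596*(1805*(-1/1645)) = 1596*(-361/329) = -82308/47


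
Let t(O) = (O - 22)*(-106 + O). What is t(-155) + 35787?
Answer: 81984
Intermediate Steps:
t(O) = (-106 + O)*(-22 + O) (t(O) = (-22 + O)*(-106 + O) = (-106 + O)*(-22 + O))
t(-155) + 35787 = (2332 + (-155)² - 128*(-155)) + 35787 = (2332 + 24025 + 19840) + 35787 = 46197 + 35787 = 81984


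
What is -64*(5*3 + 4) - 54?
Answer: -1270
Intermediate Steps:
-64*(5*3 + 4) - 54 = -64*(15 + 4) - 54 = -64*19 - 54 = -1216 - 54 = -1270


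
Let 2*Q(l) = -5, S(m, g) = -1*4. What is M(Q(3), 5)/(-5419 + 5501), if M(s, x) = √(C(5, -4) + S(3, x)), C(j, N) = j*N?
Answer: I*√6/41 ≈ 0.059744*I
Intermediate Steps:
S(m, g) = -4
C(j, N) = N*j
Q(l) = -5/2 (Q(l) = (½)*(-5) = -5/2)
M(s, x) = 2*I*√6 (M(s, x) = √(-4*5 - 4) = √(-20 - 4) = √(-24) = 2*I*√6)
M(Q(3), 5)/(-5419 + 5501) = (2*I*√6)/(-5419 + 5501) = (2*I*√6)/82 = I*√6/41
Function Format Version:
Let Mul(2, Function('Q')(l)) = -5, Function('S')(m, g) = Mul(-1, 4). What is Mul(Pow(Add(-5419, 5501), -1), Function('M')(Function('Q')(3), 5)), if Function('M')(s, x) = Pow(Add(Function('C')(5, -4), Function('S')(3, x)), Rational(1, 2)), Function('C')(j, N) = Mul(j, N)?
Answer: Mul(Rational(1, 41), I, Pow(6, Rational(1, 2))) ≈ Mul(0.059744, I)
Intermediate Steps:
Function('S')(m, g) = -4
Function('C')(j, N) = Mul(N, j)
Function('Q')(l) = Rational(-5, 2) (Function('Q')(l) = Mul(Rational(1, 2), -5) = Rational(-5, 2))
Function('M')(s, x) = Mul(2, I, Pow(6, Rational(1, 2))) (Function('M')(s, x) = Pow(Add(Mul(-4, 5), -4), Rational(1, 2)) = Pow(Add(-20, -4), Rational(1, 2)) = Pow(-24, Rational(1, 2)) = Mul(2, I, Pow(6, Rational(1, 2))))
Mul(Pow(Add(-5419, 5501), -1), Function('M')(Function('Q')(3), 5)) = Mul(Pow(Add(-5419, 5501), -1), Mul(2, I, Pow(6, Rational(1, 2)))) = Mul(Pow(82, -1), Mul(2, I, Pow(6, Rational(1, 2)))) = Mul(Rational(1, 82), Mul(2, I, Pow(6, Rational(1, 2)))) = Mul(Rational(1, 41), I, Pow(6, Rational(1, 2)))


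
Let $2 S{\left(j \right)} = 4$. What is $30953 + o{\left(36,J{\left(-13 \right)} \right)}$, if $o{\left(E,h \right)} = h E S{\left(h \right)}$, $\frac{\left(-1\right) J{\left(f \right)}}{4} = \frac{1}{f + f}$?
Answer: $\frac{402533}{13} \approx 30964.0$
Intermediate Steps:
$J{\left(f \right)} = - \frac{2}{f}$ ($J{\left(f \right)} = - \frac{4}{f + f} = - \frac{4}{2 f} = - 4 \frac{1}{2 f} = - \frac{2}{f}$)
$S{\left(j \right)} = 2$ ($S{\left(j \right)} = \frac{1}{2} \cdot 4 = 2$)
$o{\left(E,h \right)} = 2 E h$ ($o{\left(E,h \right)} = h E 2 = E h 2 = 2 E h$)
$30953 + o{\left(36,J{\left(-13 \right)} \right)} = 30953 + 2 \cdot 36 \left(- \frac{2}{-13}\right) = 30953 + 2 \cdot 36 \left(\left(-2\right) \left(- \frac{1}{13}\right)\right) = 30953 + 2 \cdot 36 \cdot \frac{2}{13} = 30953 + \frac{144}{13} = \frac{402533}{13}$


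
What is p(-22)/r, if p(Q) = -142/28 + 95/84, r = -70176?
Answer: 331/5894784 ≈ 5.6151e-5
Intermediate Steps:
p(Q) = -331/84 (p(Q) = -142*1/28 + 95*(1/84) = -71/14 + 95/84 = -331/84)
p(-22)/r = -331/84/(-70176) = -331/84*(-1/70176) = 331/5894784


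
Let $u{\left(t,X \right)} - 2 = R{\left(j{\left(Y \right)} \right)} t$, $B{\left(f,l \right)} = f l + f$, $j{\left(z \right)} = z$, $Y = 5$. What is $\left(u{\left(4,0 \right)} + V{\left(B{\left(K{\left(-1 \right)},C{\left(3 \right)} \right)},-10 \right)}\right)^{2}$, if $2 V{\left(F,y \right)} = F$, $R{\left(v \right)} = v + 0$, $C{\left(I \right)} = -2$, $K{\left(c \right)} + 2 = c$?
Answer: $\frac{2209}{4} \approx 552.25$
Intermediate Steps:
$K{\left(c \right)} = -2 + c$
$B{\left(f,l \right)} = f + f l$
$R{\left(v \right)} = v$
$V{\left(F,y \right)} = \frac{F}{2}$
$u{\left(t,X \right)} = 2 + 5 t$
$\left(u{\left(4,0 \right)} + V{\left(B{\left(K{\left(-1 \right)},C{\left(3 \right)} \right)},-10 \right)}\right)^{2} = \left(\left(2 + 5 \cdot 4\right) + \frac{\left(-2 - 1\right) \left(1 - 2\right)}{2}\right)^{2} = \left(\left(2 + 20\right) + \frac{\left(-3\right) \left(-1\right)}{2}\right)^{2} = \left(22 + \frac{1}{2} \cdot 3\right)^{2} = \left(22 + \frac{3}{2}\right)^{2} = \left(\frac{47}{2}\right)^{2} = \frac{2209}{4}$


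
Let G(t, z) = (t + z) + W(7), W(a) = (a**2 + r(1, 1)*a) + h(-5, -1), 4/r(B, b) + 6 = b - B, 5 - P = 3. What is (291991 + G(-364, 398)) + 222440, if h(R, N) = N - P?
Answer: 1543519/3 ≈ 5.1451e+5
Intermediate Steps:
P = 2 (P = 5 - 1*3 = 5 - 3 = 2)
r(B, b) = 4/(-6 + b - B) (r(B, b) = 4/(-6 + (b - B)) = 4/(-6 + b - B))
h(R, N) = -2 + N (h(R, N) = N - 1*2 = N - 2 = -2 + N)
W(a) = -3 + a**2 - 2*a/3 (W(a) = (a**2 + (4/(-6 + 1 - 1*1))*a) + (-2 - 1) = (a**2 + (4/(-6 + 1 - 1))*a) - 3 = (a**2 + (4/(-6))*a) - 3 = (a**2 + (4*(-1/6))*a) - 3 = (a**2 - 2*a/3) - 3 = -3 + a**2 - 2*a/3)
G(t, z) = 124/3 + t + z (G(t, z) = (t + z) + (-3 + 7**2 - 2/3*7) = (t + z) + (-3 + 49 - 14/3) = (t + z) + 124/3 = 124/3 + t + z)
(291991 + G(-364, 398)) + 222440 = (291991 + (124/3 - 364 + 398)) + 222440 = (291991 + 226/3) + 222440 = 876199/3 + 222440 = 1543519/3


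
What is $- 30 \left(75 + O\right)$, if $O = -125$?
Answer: $1500$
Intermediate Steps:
$- 30 \left(75 + O\right) = - 30 \left(75 - 125\right) = \left(-30\right) \left(-50\right) = 1500$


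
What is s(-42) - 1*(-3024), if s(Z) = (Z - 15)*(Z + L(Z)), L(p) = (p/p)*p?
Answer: 7812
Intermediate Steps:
L(p) = p (L(p) = 1*p = p)
s(Z) = 2*Z*(-15 + Z) (s(Z) = (Z - 15)*(Z + Z) = (-15 + Z)*(2*Z) = 2*Z*(-15 + Z))
s(-42) - 1*(-3024) = 2*(-42)*(-15 - 42) - 1*(-3024) = 2*(-42)*(-57) + 3024 = 4788 + 3024 = 7812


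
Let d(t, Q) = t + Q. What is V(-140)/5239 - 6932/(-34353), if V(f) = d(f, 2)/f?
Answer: 2544542717/12598275690 ≈ 0.20198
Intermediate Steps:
d(t, Q) = Q + t
V(f) = (2 + f)/f
V(-140)/5239 - 6932/(-34353) = ((2 - 140)/(-140))/5239 - 6932/(-34353) = -1/140*(-138)*(1/5239) - 6932*(-1/34353) = (69/70)*(1/5239) + 6932/34353 = 69/366730 + 6932/34353 = 2544542717/12598275690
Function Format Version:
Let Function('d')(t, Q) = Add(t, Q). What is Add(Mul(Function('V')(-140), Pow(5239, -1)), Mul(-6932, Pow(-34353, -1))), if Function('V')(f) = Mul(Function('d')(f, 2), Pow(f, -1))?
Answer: Rational(2544542717, 12598275690) ≈ 0.20198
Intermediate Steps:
Function('d')(t, Q) = Add(Q, t)
Function('V')(f) = Mul(Pow(f, -1), Add(2, f)) (Function('V')(f) = Mul(Add(2, f), Pow(f, -1)) = Mul(Pow(f, -1), Add(2, f)))
Add(Mul(Function('V')(-140), Pow(5239, -1)), Mul(-6932, Pow(-34353, -1))) = Add(Mul(Mul(Pow(-140, -1), Add(2, -140)), Pow(5239, -1)), Mul(-6932, Pow(-34353, -1))) = Add(Mul(Mul(Rational(-1, 140), -138), Rational(1, 5239)), Mul(-6932, Rational(-1, 34353))) = Add(Mul(Rational(69, 70), Rational(1, 5239)), Rational(6932, 34353)) = Add(Rational(69, 366730), Rational(6932, 34353)) = Rational(2544542717, 12598275690)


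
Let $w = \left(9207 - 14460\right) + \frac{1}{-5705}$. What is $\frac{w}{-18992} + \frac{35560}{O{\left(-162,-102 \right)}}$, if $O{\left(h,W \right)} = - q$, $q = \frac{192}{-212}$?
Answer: $\frac{6381415946449}{162524040} \approx 39264.0$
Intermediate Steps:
$q = - \frac{48}{53}$ ($q = 192 \left(- \frac{1}{212}\right) = - \frac{48}{53} \approx -0.90566$)
$w = - \frac{29968366}{5705}$ ($w = -5253 - \frac{1}{5705} = - \frac{29968366}{5705} \approx -5253.0$)
$O{\left(h,W \right)} = \frac{48}{53}$ ($O{\left(h,W \right)} = \left(-1\right) \left(- \frac{48}{53}\right) = \frac{48}{53}$)
$\frac{w}{-18992} + \frac{35560}{O{\left(-162,-102 \right)}} = - \frac{29968366}{5705 \left(-18992\right)} + \frac{35560}{\frac{48}{53}} = \left(- \frac{29968366}{5705}\right) \left(- \frac{1}{18992}\right) + 35560 \cdot \frac{53}{48} = \frac{14984183}{54174680} + \frac{235585}{6} = \frac{6381415946449}{162524040}$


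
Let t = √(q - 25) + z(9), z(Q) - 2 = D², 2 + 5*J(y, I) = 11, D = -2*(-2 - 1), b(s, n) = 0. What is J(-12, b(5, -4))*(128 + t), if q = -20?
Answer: 1494/5 + 27*I*√5/5 ≈ 298.8 + 12.075*I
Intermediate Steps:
D = 6 (D = -2*(-3) = 6)
J(y, I) = 9/5 (J(y, I) = -⅖ + (⅕)*11 = -⅖ + 11/5 = 9/5)
z(Q) = 38 (z(Q) = 2 + 6² = 2 + 36 = 38)
t = 38 + 3*I*√5 (t = √(-20 - 25) + 38 = √(-45) + 38 = 3*I*√5 + 38 = 38 + 3*I*√5 ≈ 38.0 + 6.7082*I)
J(-12, b(5, -4))*(128 + t) = 9*(128 + (38 + 3*I*√5))/5 = 9*(166 + 3*I*√5)/5 = 1494/5 + 27*I*√5/5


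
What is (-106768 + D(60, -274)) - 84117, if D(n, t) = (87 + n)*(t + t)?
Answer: -271441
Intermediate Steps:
D(n, t) = 2*t*(87 + n) (D(n, t) = (87 + n)*(2*t) = 2*t*(87 + n))
(-106768 + D(60, -274)) - 84117 = (-106768 + 2*(-274)*(87 + 60)) - 84117 = (-106768 + 2*(-274)*147) - 84117 = (-106768 - 80556) - 84117 = -187324 - 84117 = -271441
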